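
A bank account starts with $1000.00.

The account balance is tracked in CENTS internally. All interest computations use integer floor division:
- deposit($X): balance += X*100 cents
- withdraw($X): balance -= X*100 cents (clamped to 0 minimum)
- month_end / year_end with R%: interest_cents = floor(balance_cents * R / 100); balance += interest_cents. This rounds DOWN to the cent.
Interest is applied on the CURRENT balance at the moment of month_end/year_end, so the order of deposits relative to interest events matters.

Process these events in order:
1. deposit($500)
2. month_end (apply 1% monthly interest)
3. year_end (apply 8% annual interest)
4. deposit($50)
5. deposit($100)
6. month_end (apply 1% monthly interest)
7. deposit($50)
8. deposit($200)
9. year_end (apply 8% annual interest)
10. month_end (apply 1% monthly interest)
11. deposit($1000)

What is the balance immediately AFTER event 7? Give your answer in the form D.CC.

After 1 (deposit($500)): balance=$1500.00 total_interest=$0.00
After 2 (month_end (apply 1% monthly interest)): balance=$1515.00 total_interest=$15.00
After 3 (year_end (apply 8% annual interest)): balance=$1636.20 total_interest=$136.20
After 4 (deposit($50)): balance=$1686.20 total_interest=$136.20
After 5 (deposit($100)): balance=$1786.20 total_interest=$136.20
After 6 (month_end (apply 1% monthly interest)): balance=$1804.06 total_interest=$154.06
After 7 (deposit($50)): balance=$1854.06 total_interest=$154.06

Answer: 1854.06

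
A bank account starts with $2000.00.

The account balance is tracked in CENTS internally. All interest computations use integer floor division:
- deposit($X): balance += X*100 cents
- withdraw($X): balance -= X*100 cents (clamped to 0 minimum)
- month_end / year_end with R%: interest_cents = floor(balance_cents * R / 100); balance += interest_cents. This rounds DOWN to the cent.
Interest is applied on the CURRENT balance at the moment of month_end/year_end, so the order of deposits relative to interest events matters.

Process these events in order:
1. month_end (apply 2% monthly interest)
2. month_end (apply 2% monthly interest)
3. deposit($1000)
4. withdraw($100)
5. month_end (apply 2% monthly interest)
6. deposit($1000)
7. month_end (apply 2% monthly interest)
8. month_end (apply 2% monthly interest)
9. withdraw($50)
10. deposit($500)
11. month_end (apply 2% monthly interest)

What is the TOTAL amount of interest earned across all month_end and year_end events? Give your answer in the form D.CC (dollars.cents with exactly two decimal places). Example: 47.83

After 1 (month_end (apply 2% monthly interest)): balance=$2040.00 total_interest=$40.00
After 2 (month_end (apply 2% monthly interest)): balance=$2080.80 total_interest=$80.80
After 3 (deposit($1000)): balance=$3080.80 total_interest=$80.80
After 4 (withdraw($100)): balance=$2980.80 total_interest=$80.80
After 5 (month_end (apply 2% monthly interest)): balance=$3040.41 total_interest=$140.41
After 6 (deposit($1000)): balance=$4040.41 total_interest=$140.41
After 7 (month_end (apply 2% monthly interest)): balance=$4121.21 total_interest=$221.21
After 8 (month_end (apply 2% monthly interest)): balance=$4203.63 total_interest=$303.63
After 9 (withdraw($50)): balance=$4153.63 total_interest=$303.63
After 10 (deposit($500)): balance=$4653.63 total_interest=$303.63
After 11 (month_end (apply 2% monthly interest)): balance=$4746.70 total_interest=$396.70

Answer: 396.70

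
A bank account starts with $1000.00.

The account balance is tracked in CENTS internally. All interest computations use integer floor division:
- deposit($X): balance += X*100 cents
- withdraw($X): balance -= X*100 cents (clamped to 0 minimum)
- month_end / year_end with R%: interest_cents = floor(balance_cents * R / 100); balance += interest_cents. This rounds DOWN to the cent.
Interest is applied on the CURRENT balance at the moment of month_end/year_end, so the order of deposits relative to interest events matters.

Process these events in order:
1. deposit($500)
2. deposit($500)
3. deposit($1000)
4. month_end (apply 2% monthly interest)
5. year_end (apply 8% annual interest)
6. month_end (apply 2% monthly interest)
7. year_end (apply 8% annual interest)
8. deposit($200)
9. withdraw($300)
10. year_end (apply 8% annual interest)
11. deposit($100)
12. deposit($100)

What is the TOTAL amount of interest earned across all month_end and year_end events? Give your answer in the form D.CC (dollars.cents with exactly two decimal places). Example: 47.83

After 1 (deposit($500)): balance=$1500.00 total_interest=$0.00
After 2 (deposit($500)): balance=$2000.00 total_interest=$0.00
After 3 (deposit($1000)): balance=$3000.00 total_interest=$0.00
After 4 (month_end (apply 2% monthly interest)): balance=$3060.00 total_interest=$60.00
After 5 (year_end (apply 8% annual interest)): balance=$3304.80 total_interest=$304.80
After 6 (month_end (apply 2% monthly interest)): balance=$3370.89 total_interest=$370.89
After 7 (year_end (apply 8% annual interest)): balance=$3640.56 total_interest=$640.56
After 8 (deposit($200)): balance=$3840.56 total_interest=$640.56
After 9 (withdraw($300)): balance=$3540.56 total_interest=$640.56
After 10 (year_end (apply 8% annual interest)): balance=$3823.80 total_interest=$923.80
After 11 (deposit($100)): balance=$3923.80 total_interest=$923.80
After 12 (deposit($100)): balance=$4023.80 total_interest=$923.80

Answer: 923.80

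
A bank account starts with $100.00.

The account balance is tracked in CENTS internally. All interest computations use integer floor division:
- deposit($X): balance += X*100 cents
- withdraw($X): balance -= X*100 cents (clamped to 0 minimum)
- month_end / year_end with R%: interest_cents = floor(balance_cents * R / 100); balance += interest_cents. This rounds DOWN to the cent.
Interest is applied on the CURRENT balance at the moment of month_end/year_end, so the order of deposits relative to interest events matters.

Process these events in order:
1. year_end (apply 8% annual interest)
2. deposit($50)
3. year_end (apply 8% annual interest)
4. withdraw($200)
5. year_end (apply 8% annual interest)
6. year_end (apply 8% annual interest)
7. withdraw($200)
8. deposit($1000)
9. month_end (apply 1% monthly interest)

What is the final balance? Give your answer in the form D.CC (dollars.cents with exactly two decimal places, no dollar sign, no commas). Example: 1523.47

After 1 (year_end (apply 8% annual interest)): balance=$108.00 total_interest=$8.00
After 2 (deposit($50)): balance=$158.00 total_interest=$8.00
After 3 (year_end (apply 8% annual interest)): balance=$170.64 total_interest=$20.64
After 4 (withdraw($200)): balance=$0.00 total_interest=$20.64
After 5 (year_end (apply 8% annual interest)): balance=$0.00 total_interest=$20.64
After 6 (year_end (apply 8% annual interest)): balance=$0.00 total_interest=$20.64
After 7 (withdraw($200)): balance=$0.00 total_interest=$20.64
After 8 (deposit($1000)): balance=$1000.00 total_interest=$20.64
After 9 (month_end (apply 1% monthly interest)): balance=$1010.00 total_interest=$30.64

Answer: 1010.00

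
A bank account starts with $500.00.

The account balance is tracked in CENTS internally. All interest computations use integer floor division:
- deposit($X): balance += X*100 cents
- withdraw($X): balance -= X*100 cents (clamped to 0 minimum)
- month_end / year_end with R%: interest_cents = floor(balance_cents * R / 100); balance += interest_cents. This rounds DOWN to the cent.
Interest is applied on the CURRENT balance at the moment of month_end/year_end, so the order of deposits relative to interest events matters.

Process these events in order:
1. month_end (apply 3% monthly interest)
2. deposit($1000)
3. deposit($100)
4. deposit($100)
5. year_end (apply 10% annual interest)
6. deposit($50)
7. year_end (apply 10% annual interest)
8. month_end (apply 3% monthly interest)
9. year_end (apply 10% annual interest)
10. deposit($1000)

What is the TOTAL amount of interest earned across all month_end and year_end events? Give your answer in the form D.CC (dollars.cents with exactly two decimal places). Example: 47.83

After 1 (month_end (apply 3% monthly interest)): balance=$515.00 total_interest=$15.00
After 2 (deposit($1000)): balance=$1515.00 total_interest=$15.00
After 3 (deposit($100)): balance=$1615.00 total_interest=$15.00
After 4 (deposit($100)): balance=$1715.00 total_interest=$15.00
After 5 (year_end (apply 10% annual interest)): balance=$1886.50 total_interest=$186.50
After 6 (deposit($50)): balance=$1936.50 total_interest=$186.50
After 7 (year_end (apply 10% annual interest)): balance=$2130.15 total_interest=$380.15
After 8 (month_end (apply 3% monthly interest)): balance=$2194.05 total_interest=$444.05
After 9 (year_end (apply 10% annual interest)): balance=$2413.45 total_interest=$663.45
After 10 (deposit($1000)): balance=$3413.45 total_interest=$663.45

Answer: 663.45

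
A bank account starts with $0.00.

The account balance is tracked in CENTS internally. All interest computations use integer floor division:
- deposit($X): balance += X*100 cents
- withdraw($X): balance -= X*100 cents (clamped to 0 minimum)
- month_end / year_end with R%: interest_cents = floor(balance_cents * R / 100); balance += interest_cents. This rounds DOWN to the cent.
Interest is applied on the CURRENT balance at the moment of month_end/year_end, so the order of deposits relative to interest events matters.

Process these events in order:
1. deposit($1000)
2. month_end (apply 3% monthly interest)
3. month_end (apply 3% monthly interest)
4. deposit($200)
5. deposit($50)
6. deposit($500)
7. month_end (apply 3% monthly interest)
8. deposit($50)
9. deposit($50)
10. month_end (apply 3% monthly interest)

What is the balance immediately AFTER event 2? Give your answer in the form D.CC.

Answer: 1030.00

Derivation:
After 1 (deposit($1000)): balance=$1000.00 total_interest=$0.00
After 2 (month_end (apply 3% monthly interest)): balance=$1030.00 total_interest=$30.00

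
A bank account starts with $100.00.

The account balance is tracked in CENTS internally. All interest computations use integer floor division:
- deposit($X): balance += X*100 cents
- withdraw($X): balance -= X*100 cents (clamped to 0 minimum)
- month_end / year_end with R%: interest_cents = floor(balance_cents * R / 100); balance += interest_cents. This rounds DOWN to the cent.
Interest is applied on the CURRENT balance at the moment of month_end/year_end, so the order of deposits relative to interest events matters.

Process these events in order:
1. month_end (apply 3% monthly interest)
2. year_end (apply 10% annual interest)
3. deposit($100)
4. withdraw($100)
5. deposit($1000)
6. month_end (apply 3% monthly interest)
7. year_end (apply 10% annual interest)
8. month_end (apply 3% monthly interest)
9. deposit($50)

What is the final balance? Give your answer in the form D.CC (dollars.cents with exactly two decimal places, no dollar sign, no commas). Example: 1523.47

After 1 (month_end (apply 3% monthly interest)): balance=$103.00 total_interest=$3.00
After 2 (year_end (apply 10% annual interest)): balance=$113.30 total_interest=$13.30
After 3 (deposit($100)): balance=$213.30 total_interest=$13.30
After 4 (withdraw($100)): balance=$113.30 total_interest=$13.30
After 5 (deposit($1000)): balance=$1113.30 total_interest=$13.30
After 6 (month_end (apply 3% monthly interest)): balance=$1146.69 total_interest=$46.69
After 7 (year_end (apply 10% annual interest)): balance=$1261.35 total_interest=$161.35
After 8 (month_end (apply 3% monthly interest)): balance=$1299.19 total_interest=$199.19
After 9 (deposit($50)): balance=$1349.19 total_interest=$199.19

Answer: 1349.19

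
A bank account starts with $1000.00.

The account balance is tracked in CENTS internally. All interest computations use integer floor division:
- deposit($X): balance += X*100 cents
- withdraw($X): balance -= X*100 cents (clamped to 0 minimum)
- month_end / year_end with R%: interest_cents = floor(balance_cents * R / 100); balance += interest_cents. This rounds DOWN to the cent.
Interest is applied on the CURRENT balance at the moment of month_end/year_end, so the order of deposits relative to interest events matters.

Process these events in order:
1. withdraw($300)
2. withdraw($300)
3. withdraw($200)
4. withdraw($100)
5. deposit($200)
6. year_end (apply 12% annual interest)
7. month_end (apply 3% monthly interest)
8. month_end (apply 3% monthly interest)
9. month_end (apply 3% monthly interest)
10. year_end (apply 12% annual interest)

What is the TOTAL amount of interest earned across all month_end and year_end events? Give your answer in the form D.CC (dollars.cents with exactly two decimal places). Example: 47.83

After 1 (withdraw($300)): balance=$700.00 total_interest=$0.00
After 2 (withdraw($300)): balance=$400.00 total_interest=$0.00
After 3 (withdraw($200)): balance=$200.00 total_interest=$0.00
After 4 (withdraw($100)): balance=$100.00 total_interest=$0.00
After 5 (deposit($200)): balance=$300.00 total_interest=$0.00
After 6 (year_end (apply 12% annual interest)): balance=$336.00 total_interest=$36.00
After 7 (month_end (apply 3% monthly interest)): balance=$346.08 total_interest=$46.08
After 8 (month_end (apply 3% monthly interest)): balance=$356.46 total_interest=$56.46
After 9 (month_end (apply 3% monthly interest)): balance=$367.15 total_interest=$67.15
After 10 (year_end (apply 12% annual interest)): balance=$411.20 total_interest=$111.20

Answer: 111.20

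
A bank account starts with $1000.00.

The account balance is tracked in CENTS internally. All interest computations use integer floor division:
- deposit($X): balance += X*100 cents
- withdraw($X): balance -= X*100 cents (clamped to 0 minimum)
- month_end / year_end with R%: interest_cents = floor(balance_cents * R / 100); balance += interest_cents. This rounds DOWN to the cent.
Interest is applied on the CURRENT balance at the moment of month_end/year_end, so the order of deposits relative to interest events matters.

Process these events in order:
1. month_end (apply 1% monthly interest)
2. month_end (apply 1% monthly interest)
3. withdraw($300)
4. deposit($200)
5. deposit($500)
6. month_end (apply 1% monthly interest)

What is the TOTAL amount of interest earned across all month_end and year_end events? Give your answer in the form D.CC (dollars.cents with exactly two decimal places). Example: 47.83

Answer: 34.30

Derivation:
After 1 (month_end (apply 1% monthly interest)): balance=$1010.00 total_interest=$10.00
After 2 (month_end (apply 1% monthly interest)): balance=$1020.10 total_interest=$20.10
After 3 (withdraw($300)): balance=$720.10 total_interest=$20.10
After 4 (deposit($200)): balance=$920.10 total_interest=$20.10
After 5 (deposit($500)): balance=$1420.10 total_interest=$20.10
After 6 (month_end (apply 1% monthly interest)): balance=$1434.30 total_interest=$34.30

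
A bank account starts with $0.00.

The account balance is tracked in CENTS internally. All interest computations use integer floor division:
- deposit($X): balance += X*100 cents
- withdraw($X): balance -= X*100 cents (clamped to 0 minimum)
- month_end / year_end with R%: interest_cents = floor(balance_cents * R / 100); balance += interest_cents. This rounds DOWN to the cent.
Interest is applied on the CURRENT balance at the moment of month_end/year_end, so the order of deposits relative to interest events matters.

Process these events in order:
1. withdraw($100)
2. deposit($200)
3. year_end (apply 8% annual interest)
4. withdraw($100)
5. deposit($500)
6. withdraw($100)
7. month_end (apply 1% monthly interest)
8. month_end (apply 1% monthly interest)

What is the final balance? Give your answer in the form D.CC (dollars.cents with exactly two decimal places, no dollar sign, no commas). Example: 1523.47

Answer: 526.37

Derivation:
After 1 (withdraw($100)): balance=$0.00 total_interest=$0.00
After 2 (deposit($200)): balance=$200.00 total_interest=$0.00
After 3 (year_end (apply 8% annual interest)): balance=$216.00 total_interest=$16.00
After 4 (withdraw($100)): balance=$116.00 total_interest=$16.00
After 5 (deposit($500)): balance=$616.00 total_interest=$16.00
After 6 (withdraw($100)): balance=$516.00 total_interest=$16.00
After 7 (month_end (apply 1% monthly interest)): balance=$521.16 total_interest=$21.16
After 8 (month_end (apply 1% monthly interest)): balance=$526.37 total_interest=$26.37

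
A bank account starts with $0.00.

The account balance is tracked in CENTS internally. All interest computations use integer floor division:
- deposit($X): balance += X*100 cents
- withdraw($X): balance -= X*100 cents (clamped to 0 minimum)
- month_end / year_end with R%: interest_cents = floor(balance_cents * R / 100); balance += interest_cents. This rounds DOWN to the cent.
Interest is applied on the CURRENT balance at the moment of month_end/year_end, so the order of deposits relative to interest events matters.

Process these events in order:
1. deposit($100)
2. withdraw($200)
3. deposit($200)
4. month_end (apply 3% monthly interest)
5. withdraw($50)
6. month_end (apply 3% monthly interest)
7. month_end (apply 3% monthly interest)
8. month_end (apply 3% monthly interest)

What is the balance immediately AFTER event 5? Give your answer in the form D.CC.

After 1 (deposit($100)): balance=$100.00 total_interest=$0.00
After 2 (withdraw($200)): balance=$0.00 total_interest=$0.00
After 3 (deposit($200)): balance=$200.00 total_interest=$0.00
After 4 (month_end (apply 3% monthly interest)): balance=$206.00 total_interest=$6.00
After 5 (withdraw($50)): balance=$156.00 total_interest=$6.00

Answer: 156.00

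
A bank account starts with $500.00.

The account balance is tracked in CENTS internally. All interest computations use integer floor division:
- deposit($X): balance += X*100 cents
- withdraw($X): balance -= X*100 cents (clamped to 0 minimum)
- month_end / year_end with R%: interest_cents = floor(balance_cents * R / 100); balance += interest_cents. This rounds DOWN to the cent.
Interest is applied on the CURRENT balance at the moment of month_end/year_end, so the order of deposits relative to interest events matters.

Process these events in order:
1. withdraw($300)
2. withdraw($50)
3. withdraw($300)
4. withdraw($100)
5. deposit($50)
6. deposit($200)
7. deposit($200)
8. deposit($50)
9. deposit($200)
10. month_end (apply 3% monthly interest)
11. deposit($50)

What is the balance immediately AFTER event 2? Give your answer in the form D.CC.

After 1 (withdraw($300)): balance=$200.00 total_interest=$0.00
After 2 (withdraw($50)): balance=$150.00 total_interest=$0.00

Answer: 150.00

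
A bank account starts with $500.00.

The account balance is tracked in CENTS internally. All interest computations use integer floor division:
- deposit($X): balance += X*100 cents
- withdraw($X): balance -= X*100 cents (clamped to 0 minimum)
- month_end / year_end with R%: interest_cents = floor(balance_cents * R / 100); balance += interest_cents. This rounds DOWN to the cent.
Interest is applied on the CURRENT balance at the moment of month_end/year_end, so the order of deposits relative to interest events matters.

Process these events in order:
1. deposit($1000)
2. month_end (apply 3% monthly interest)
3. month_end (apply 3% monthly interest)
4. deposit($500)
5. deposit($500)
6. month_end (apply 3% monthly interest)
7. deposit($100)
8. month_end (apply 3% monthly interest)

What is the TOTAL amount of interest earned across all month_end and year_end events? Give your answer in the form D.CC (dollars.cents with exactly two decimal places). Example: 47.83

After 1 (deposit($1000)): balance=$1500.00 total_interest=$0.00
After 2 (month_end (apply 3% monthly interest)): balance=$1545.00 total_interest=$45.00
After 3 (month_end (apply 3% monthly interest)): balance=$1591.35 total_interest=$91.35
After 4 (deposit($500)): balance=$2091.35 total_interest=$91.35
After 5 (deposit($500)): balance=$2591.35 total_interest=$91.35
After 6 (month_end (apply 3% monthly interest)): balance=$2669.09 total_interest=$169.09
After 7 (deposit($100)): balance=$2769.09 total_interest=$169.09
After 8 (month_end (apply 3% monthly interest)): balance=$2852.16 total_interest=$252.16

Answer: 252.16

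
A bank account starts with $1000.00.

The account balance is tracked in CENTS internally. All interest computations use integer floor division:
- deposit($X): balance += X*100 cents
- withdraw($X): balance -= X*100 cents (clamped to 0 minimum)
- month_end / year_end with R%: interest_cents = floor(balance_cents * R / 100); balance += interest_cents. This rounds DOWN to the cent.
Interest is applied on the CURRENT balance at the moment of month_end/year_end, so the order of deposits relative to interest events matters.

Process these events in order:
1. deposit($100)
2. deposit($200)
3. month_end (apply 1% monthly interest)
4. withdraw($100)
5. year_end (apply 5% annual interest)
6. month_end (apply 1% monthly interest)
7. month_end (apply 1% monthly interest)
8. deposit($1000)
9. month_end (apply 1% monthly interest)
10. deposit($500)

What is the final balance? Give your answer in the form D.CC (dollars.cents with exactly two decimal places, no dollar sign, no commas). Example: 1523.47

After 1 (deposit($100)): balance=$1100.00 total_interest=$0.00
After 2 (deposit($200)): balance=$1300.00 total_interest=$0.00
After 3 (month_end (apply 1% monthly interest)): balance=$1313.00 total_interest=$13.00
After 4 (withdraw($100)): balance=$1213.00 total_interest=$13.00
After 5 (year_end (apply 5% annual interest)): balance=$1273.65 total_interest=$73.65
After 6 (month_end (apply 1% monthly interest)): balance=$1286.38 total_interest=$86.38
After 7 (month_end (apply 1% monthly interest)): balance=$1299.24 total_interest=$99.24
After 8 (deposit($1000)): balance=$2299.24 total_interest=$99.24
After 9 (month_end (apply 1% monthly interest)): balance=$2322.23 total_interest=$122.23
After 10 (deposit($500)): balance=$2822.23 total_interest=$122.23

Answer: 2822.23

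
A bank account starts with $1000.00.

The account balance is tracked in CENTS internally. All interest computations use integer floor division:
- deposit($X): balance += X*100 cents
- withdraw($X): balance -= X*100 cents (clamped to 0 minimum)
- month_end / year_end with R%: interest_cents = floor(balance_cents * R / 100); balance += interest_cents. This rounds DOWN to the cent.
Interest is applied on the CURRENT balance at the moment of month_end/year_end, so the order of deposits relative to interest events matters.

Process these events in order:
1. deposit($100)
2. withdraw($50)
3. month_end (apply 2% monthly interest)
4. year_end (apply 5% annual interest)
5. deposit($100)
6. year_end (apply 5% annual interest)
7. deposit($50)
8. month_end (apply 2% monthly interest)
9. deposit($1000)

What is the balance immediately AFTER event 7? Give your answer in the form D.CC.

After 1 (deposit($100)): balance=$1100.00 total_interest=$0.00
After 2 (withdraw($50)): balance=$1050.00 total_interest=$0.00
After 3 (month_end (apply 2% monthly interest)): balance=$1071.00 total_interest=$21.00
After 4 (year_end (apply 5% annual interest)): balance=$1124.55 total_interest=$74.55
After 5 (deposit($100)): balance=$1224.55 total_interest=$74.55
After 6 (year_end (apply 5% annual interest)): balance=$1285.77 total_interest=$135.77
After 7 (deposit($50)): balance=$1335.77 total_interest=$135.77

Answer: 1335.77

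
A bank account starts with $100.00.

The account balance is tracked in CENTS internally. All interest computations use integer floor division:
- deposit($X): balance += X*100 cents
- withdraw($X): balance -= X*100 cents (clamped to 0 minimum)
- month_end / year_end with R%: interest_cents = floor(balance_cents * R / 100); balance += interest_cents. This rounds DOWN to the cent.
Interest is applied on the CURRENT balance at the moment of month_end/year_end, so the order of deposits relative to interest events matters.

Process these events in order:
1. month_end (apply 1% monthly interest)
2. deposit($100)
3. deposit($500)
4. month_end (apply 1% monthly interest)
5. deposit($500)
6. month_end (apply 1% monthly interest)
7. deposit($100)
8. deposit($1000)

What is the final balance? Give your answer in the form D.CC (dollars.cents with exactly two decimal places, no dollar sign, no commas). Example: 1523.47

Answer: 2320.09

Derivation:
After 1 (month_end (apply 1% monthly interest)): balance=$101.00 total_interest=$1.00
After 2 (deposit($100)): balance=$201.00 total_interest=$1.00
After 3 (deposit($500)): balance=$701.00 total_interest=$1.00
After 4 (month_end (apply 1% monthly interest)): balance=$708.01 total_interest=$8.01
After 5 (deposit($500)): balance=$1208.01 total_interest=$8.01
After 6 (month_end (apply 1% monthly interest)): balance=$1220.09 total_interest=$20.09
After 7 (deposit($100)): balance=$1320.09 total_interest=$20.09
After 8 (deposit($1000)): balance=$2320.09 total_interest=$20.09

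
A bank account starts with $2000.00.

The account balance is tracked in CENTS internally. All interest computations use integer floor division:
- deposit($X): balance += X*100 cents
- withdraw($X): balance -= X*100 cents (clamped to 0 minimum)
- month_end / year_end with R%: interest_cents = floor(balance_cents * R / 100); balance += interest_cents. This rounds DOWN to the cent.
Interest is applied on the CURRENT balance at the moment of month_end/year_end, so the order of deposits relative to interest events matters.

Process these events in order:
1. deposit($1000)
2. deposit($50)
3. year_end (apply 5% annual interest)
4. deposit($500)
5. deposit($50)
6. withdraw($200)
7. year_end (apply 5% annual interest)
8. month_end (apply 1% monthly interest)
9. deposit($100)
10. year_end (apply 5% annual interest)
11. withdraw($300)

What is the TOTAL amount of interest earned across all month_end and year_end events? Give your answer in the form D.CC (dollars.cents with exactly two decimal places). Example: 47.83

Answer: 560.79

Derivation:
After 1 (deposit($1000)): balance=$3000.00 total_interest=$0.00
After 2 (deposit($50)): balance=$3050.00 total_interest=$0.00
After 3 (year_end (apply 5% annual interest)): balance=$3202.50 total_interest=$152.50
After 4 (deposit($500)): balance=$3702.50 total_interest=$152.50
After 5 (deposit($50)): balance=$3752.50 total_interest=$152.50
After 6 (withdraw($200)): balance=$3552.50 total_interest=$152.50
After 7 (year_end (apply 5% annual interest)): balance=$3730.12 total_interest=$330.12
After 8 (month_end (apply 1% monthly interest)): balance=$3767.42 total_interest=$367.42
After 9 (deposit($100)): balance=$3867.42 total_interest=$367.42
After 10 (year_end (apply 5% annual interest)): balance=$4060.79 total_interest=$560.79
After 11 (withdraw($300)): balance=$3760.79 total_interest=$560.79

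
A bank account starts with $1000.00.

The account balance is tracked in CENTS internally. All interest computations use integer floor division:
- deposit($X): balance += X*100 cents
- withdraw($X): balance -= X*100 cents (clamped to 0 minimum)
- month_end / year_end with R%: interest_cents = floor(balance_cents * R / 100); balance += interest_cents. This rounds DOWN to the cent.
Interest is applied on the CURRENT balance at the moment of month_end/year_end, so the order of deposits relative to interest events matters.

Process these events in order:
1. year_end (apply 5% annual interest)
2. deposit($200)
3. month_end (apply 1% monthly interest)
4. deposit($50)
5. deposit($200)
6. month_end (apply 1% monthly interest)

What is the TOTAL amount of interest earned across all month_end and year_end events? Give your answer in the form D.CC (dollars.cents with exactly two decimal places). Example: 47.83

After 1 (year_end (apply 5% annual interest)): balance=$1050.00 total_interest=$50.00
After 2 (deposit($200)): balance=$1250.00 total_interest=$50.00
After 3 (month_end (apply 1% monthly interest)): balance=$1262.50 total_interest=$62.50
After 4 (deposit($50)): balance=$1312.50 total_interest=$62.50
After 5 (deposit($200)): balance=$1512.50 total_interest=$62.50
After 6 (month_end (apply 1% monthly interest)): balance=$1527.62 total_interest=$77.62

Answer: 77.62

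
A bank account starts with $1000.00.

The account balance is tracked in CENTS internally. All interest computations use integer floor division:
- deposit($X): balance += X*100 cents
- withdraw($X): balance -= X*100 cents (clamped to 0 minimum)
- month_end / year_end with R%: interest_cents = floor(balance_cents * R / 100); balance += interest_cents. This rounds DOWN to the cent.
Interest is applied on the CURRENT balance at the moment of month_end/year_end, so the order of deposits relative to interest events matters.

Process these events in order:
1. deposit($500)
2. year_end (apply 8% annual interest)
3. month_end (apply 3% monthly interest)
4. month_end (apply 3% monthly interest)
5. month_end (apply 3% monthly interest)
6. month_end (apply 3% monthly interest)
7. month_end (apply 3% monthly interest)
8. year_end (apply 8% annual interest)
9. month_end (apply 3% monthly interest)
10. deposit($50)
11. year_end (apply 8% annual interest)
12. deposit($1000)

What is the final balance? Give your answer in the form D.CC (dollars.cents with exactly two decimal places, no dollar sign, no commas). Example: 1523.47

Answer: 3310.18

Derivation:
After 1 (deposit($500)): balance=$1500.00 total_interest=$0.00
After 2 (year_end (apply 8% annual interest)): balance=$1620.00 total_interest=$120.00
After 3 (month_end (apply 3% monthly interest)): balance=$1668.60 total_interest=$168.60
After 4 (month_end (apply 3% monthly interest)): balance=$1718.65 total_interest=$218.65
After 5 (month_end (apply 3% monthly interest)): balance=$1770.20 total_interest=$270.20
After 6 (month_end (apply 3% monthly interest)): balance=$1823.30 total_interest=$323.30
After 7 (month_end (apply 3% monthly interest)): balance=$1877.99 total_interest=$377.99
After 8 (year_end (apply 8% annual interest)): balance=$2028.22 total_interest=$528.22
After 9 (month_end (apply 3% monthly interest)): balance=$2089.06 total_interest=$589.06
After 10 (deposit($50)): balance=$2139.06 total_interest=$589.06
After 11 (year_end (apply 8% annual interest)): balance=$2310.18 total_interest=$760.18
After 12 (deposit($1000)): balance=$3310.18 total_interest=$760.18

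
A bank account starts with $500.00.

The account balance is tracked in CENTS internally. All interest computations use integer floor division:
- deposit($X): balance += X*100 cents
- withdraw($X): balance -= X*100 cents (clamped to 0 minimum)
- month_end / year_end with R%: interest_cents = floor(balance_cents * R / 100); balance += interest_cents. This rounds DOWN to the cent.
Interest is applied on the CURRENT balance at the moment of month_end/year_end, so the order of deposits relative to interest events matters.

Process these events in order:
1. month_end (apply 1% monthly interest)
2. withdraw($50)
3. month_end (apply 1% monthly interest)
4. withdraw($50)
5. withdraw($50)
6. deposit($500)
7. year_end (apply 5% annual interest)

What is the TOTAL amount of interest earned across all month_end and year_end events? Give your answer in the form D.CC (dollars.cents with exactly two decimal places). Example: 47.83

Answer: 52.52

Derivation:
After 1 (month_end (apply 1% monthly interest)): balance=$505.00 total_interest=$5.00
After 2 (withdraw($50)): balance=$455.00 total_interest=$5.00
After 3 (month_end (apply 1% monthly interest)): balance=$459.55 total_interest=$9.55
After 4 (withdraw($50)): balance=$409.55 total_interest=$9.55
After 5 (withdraw($50)): balance=$359.55 total_interest=$9.55
After 6 (deposit($500)): balance=$859.55 total_interest=$9.55
After 7 (year_end (apply 5% annual interest)): balance=$902.52 total_interest=$52.52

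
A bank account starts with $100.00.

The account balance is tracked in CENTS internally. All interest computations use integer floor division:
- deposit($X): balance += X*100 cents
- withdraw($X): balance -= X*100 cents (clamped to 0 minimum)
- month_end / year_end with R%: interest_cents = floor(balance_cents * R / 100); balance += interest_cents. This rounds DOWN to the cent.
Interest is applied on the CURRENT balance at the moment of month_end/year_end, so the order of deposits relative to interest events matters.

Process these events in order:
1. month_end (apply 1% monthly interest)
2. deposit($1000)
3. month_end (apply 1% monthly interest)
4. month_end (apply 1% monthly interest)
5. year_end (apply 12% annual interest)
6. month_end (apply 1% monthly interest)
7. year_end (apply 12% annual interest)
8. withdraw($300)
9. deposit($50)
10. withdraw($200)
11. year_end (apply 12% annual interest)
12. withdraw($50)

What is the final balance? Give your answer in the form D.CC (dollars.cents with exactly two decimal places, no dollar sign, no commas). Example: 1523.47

After 1 (month_end (apply 1% monthly interest)): balance=$101.00 total_interest=$1.00
After 2 (deposit($1000)): balance=$1101.00 total_interest=$1.00
After 3 (month_end (apply 1% monthly interest)): balance=$1112.01 total_interest=$12.01
After 4 (month_end (apply 1% monthly interest)): balance=$1123.13 total_interest=$23.13
After 5 (year_end (apply 12% annual interest)): balance=$1257.90 total_interest=$157.90
After 6 (month_end (apply 1% monthly interest)): balance=$1270.47 total_interest=$170.47
After 7 (year_end (apply 12% annual interest)): balance=$1422.92 total_interest=$322.92
After 8 (withdraw($300)): balance=$1122.92 total_interest=$322.92
After 9 (deposit($50)): balance=$1172.92 total_interest=$322.92
After 10 (withdraw($200)): balance=$972.92 total_interest=$322.92
After 11 (year_end (apply 12% annual interest)): balance=$1089.67 total_interest=$439.67
After 12 (withdraw($50)): balance=$1039.67 total_interest=$439.67

Answer: 1039.67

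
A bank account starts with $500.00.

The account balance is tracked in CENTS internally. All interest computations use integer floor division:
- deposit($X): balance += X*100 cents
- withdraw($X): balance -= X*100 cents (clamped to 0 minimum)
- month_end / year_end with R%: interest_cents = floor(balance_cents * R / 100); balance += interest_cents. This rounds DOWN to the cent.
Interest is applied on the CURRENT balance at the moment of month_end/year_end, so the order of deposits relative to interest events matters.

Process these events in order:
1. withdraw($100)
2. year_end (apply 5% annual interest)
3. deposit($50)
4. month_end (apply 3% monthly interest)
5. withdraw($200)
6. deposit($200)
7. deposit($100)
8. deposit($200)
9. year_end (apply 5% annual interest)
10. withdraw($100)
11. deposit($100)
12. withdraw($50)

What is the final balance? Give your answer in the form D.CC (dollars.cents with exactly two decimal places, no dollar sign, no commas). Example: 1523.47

Answer: 773.30

Derivation:
After 1 (withdraw($100)): balance=$400.00 total_interest=$0.00
After 2 (year_end (apply 5% annual interest)): balance=$420.00 total_interest=$20.00
After 3 (deposit($50)): balance=$470.00 total_interest=$20.00
After 4 (month_end (apply 3% monthly interest)): balance=$484.10 total_interest=$34.10
After 5 (withdraw($200)): balance=$284.10 total_interest=$34.10
After 6 (deposit($200)): balance=$484.10 total_interest=$34.10
After 7 (deposit($100)): balance=$584.10 total_interest=$34.10
After 8 (deposit($200)): balance=$784.10 total_interest=$34.10
After 9 (year_end (apply 5% annual interest)): balance=$823.30 total_interest=$73.30
After 10 (withdraw($100)): balance=$723.30 total_interest=$73.30
After 11 (deposit($100)): balance=$823.30 total_interest=$73.30
After 12 (withdraw($50)): balance=$773.30 total_interest=$73.30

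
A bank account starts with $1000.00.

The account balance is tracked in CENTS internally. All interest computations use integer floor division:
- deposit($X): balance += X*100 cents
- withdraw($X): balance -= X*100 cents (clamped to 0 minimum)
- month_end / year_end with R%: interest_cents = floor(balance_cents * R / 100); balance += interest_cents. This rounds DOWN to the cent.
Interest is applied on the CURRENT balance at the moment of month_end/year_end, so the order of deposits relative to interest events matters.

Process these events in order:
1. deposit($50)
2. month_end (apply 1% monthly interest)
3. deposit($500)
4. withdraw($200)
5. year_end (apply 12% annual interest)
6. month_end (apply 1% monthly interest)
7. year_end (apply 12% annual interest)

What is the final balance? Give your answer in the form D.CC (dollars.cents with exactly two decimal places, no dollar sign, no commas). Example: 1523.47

After 1 (deposit($50)): balance=$1050.00 total_interest=$0.00
After 2 (month_end (apply 1% monthly interest)): balance=$1060.50 total_interest=$10.50
After 3 (deposit($500)): balance=$1560.50 total_interest=$10.50
After 4 (withdraw($200)): balance=$1360.50 total_interest=$10.50
After 5 (year_end (apply 12% annual interest)): balance=$1523.76 total_interest=$173.76
After 6 (month_end (apply 1% monthly interest)): balance=$1538.99 total_interest=$188.99
After 7 (year_end (apply 12% annual interest)): balance=$1723.66 total_interest=$373.66

Answer: 1723.66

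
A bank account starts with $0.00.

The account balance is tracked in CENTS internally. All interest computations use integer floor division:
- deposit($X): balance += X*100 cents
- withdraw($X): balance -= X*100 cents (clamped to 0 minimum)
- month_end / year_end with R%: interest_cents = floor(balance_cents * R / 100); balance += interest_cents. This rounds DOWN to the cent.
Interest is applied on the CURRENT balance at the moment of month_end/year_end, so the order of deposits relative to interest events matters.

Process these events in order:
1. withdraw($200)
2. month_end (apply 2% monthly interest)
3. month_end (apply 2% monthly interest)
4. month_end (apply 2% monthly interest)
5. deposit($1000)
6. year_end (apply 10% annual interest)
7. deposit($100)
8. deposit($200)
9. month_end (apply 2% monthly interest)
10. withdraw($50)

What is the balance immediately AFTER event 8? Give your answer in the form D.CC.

After 1 (withdraw($200)): balance=$0.00 total_interest=$0.00
After 2 (month_end (apply 2% monthly interest)): balance=$0.00 total_interest=$0.00
After 3 (month_end (apply 2% monthly interest)): balance=$0.00 total_interest=$0.00
After 4 (month_end (apply 2% monthly interest)): balance=$0.00 total_interest=$0.00
After 5 (deposit($1000)): balance=$1000.00 total_interest=$0.00
After 6 (year_end (apply 10% annual interest)): balance=$1100.00 total_interest=$100.00
After 7 (deposit($100)): balance=$1200.00 total_interest=$100.00
After 8 (deposit($200)): balance=$1400.00 total_interest=$100.00

Answer: 1400.00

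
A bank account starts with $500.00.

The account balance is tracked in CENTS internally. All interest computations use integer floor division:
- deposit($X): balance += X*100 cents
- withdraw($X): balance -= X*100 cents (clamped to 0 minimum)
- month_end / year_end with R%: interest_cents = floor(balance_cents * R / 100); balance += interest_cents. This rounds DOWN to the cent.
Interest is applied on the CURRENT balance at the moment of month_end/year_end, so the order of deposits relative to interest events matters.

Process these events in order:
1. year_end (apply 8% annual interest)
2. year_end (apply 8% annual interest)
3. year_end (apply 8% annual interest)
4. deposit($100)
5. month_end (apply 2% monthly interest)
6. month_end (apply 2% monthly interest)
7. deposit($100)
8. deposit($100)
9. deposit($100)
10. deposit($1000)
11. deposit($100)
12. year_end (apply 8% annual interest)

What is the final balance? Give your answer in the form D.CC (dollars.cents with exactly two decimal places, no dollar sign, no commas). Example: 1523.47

After 1 (year_end (apply 8% annual interest)): balance=$540.00 total_interest=$40.00
After 2 (year_end (apply 8% annual interest)): balance=$583.20 total_interest=$83.20
After 3 (year_end (apply 8% annual interest)): balance=$629.85 total_interest=$129.85
After 4 (deposit($100)): balance=$729.85 total_interest=$129.85
After 5 (month_end (apply 2% monthly interest)): balance=$744.44 total_interest=$144.44
After 6 (month_end (apply 2% monthly interest)): balance=$759.32 total_interest=$159.32
After 7 (deposit($100)): balance=$859.32 total_interest=$159.32
After 8 (deposit($100)): balance=$959.32 total_interest=$159.32
After 9 (deposit($100)): balance=$1059.32 total_interest=$159.32
After 10 (deposit($1000)): balance=$2059.32 total_interest=$159.32
After 11 (deposit($100)): balance=$2159.32 total_interest=$159.32
After 12 (year_end (apply 8% annual interest)): balance=$2332.06 total_interest=$332.06

Answer: 2332.06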